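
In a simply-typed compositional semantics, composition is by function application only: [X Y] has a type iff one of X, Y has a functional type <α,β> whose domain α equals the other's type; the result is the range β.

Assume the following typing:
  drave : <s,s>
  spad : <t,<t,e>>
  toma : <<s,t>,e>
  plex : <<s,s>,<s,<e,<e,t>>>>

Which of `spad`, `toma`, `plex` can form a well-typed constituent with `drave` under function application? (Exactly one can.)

spad : <t,<t,e>> — no; drave wants s, and spad wants t.
toma : <<s,t>,e> — no; drave wants s, and toma wants <s,t>.
plex — combines: plex : <<s,s>,<s,<e,<e,t>>>> takes drave : <s,s> as argument, giving <s,<e,<e,t>>>.

plex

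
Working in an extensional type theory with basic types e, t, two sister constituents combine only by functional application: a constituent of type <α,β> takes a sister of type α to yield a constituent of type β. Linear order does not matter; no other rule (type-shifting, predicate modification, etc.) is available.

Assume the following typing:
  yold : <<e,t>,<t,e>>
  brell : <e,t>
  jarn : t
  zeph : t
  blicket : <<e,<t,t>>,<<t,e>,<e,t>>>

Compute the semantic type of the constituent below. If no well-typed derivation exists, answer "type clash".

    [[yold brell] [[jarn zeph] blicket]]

[yold brell] — yold of type <<e,t>,<t,e>> combines with brell of type <e,t>: type <t,e>.
[jarn zeph]: t and t cannot combine by function application — type clash.

type clash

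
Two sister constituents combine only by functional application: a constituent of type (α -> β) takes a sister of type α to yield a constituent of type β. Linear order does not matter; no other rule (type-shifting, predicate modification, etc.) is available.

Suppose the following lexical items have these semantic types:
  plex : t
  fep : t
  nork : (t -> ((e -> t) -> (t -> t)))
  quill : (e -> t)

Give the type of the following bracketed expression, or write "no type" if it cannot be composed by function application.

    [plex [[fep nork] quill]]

t

[fep nork] — nork of type (t -> ((e -> t) -> (t -> t))) combines with fep of type t: type ((e -> t) -> (t -> t)).
[[fep nork] quill] — [fep nork] of type ((e -> t) -> (t -> t)) combines with quill of type (e -> t): type (t -> t).
[plex [[fep nork] quill]] — [[fep nork] quill] of type (t -> t) combines with plex of type t: type t.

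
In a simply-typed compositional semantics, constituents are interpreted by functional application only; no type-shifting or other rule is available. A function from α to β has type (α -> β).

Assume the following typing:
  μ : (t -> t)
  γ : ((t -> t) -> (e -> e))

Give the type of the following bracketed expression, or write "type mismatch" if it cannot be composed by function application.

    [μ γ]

[μ γ] — γ of type ((t -> t) -> (e -> e)) combines with μ of type (t -> t): type (e -> e).

(e -> e)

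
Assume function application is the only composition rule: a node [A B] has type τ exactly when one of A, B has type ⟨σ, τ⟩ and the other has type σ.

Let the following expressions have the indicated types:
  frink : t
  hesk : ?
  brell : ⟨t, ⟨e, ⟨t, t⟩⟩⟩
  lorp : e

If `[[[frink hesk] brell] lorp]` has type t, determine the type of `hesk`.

⟨t, ⟨⟨t, ⟨e, ⟨t, t⟩⟩⟩, ⟨e, t⟩⟩⟩

At [[[frink hesk] brell] lorp] (required: t): lorp is e, which is not a function with range t; hence [[frink hesk] brell] is the functor — type ⟨e, t⟩.
At [[frink hesk] brell] (required: ⟨e, t⟩): brell is ⟨t, ⟨e, ⟨t, t⟩⟩⟩, which is not a function with range ⟨e, t⟩; hence [frink hesk] is the functor — type ⟨⟨t, ⟨e, ⟨t, t⟩⟩⟩, ⟨e, t⟩⟩.
At [frink hesk] (required: ⟨⟨t, ⟨e, ⟨t, t⟩⟩⟩, ⟨e, t⟩⟩): frink is t, which is not a function with range ⟨⟨t, ⟨e, ⟨t, t⟩⟩⟩, ⟨e, t⟩⟩; hence hesk is the functor — type ⟨t, ⟨⟨t, ⟨e, ⟨t, t⟩⟩⟩, ⟨e, t⟩⟩⟩.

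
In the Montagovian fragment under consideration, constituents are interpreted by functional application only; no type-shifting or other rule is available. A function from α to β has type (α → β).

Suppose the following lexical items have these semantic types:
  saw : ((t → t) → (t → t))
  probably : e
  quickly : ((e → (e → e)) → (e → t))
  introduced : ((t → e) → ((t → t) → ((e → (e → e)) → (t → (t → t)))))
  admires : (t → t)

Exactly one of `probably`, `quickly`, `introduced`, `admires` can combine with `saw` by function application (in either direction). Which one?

probably : e — does not combine with saw.
quickly : ((e → (e → e)) → (e → t)) — does not combine with saw.
introduced : ((t → e) → ((t → t) → ((e → (e → e)) → (t → (t → t))))) — does not combine with saw.
admires — combines: saw : ((t → t) → (t → t)) takes admires : (t → t) as argument, giving (t → t).

admires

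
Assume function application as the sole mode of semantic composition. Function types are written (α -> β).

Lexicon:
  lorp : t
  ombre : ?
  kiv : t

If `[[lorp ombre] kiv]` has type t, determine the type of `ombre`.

At [[lorp ombre] kiv] (required: t): kiv is t, which is not a function with range t; hence [lorp ombre] is the functor — type (t -> t).
At [lorp ombre] (required: (t -> t)): lorp is t, which is not a function with range (t -> t); hence ombre is the functor — type (t -> (t -> t)).

(t -> (t -> t))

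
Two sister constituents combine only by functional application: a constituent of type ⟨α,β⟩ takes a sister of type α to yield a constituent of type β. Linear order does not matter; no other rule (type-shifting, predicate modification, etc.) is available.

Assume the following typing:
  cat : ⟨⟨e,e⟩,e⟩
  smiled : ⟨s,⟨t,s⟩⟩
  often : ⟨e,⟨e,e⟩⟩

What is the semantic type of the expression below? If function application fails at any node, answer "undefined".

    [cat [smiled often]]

undefined

[smiled often]: ⟨s,⟨t,s⟩⟩ with ⟨e,⟨e,e⟩⟩ — neither is a function whose domain matches the other; composition fails here.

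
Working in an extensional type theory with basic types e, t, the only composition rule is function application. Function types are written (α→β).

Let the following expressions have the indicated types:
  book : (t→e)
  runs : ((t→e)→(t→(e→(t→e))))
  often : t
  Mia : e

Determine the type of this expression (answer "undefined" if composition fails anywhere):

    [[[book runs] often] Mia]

(t→e)

[book runs] — runs of type ((t→e)→(t→(e→(t→e)))) combines with book of type (t→e): type (t→(e→(t→e))).
[[book runs] often] — [book runs] of type (t→(e→(t→e))) combines with often of type t: type (e→(t→e)).
[[[book runs] often] Mia] — [[book runs] often] of type (e→(t→e)) combines with Mia of type e: type (t→e).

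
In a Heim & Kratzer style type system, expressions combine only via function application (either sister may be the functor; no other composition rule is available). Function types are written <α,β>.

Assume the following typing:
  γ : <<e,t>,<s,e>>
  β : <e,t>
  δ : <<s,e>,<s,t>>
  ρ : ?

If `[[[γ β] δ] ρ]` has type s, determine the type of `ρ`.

[[[γ β] δ] ρ] must have type s. The sister [[γ β] δ] has type <s,t>; that is not a function onto s, so ρ must be the functor, of type <<s,t>,s>.

<<s,t>,s>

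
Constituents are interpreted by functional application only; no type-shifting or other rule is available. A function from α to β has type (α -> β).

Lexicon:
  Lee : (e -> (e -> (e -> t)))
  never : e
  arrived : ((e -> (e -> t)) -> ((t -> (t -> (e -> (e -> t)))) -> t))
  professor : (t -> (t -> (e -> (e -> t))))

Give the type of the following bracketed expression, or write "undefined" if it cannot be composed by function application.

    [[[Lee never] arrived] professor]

t

[Lee never]: functor Lee : (e -> (e -> (e -> t))), argument never : e; result (e -> (e -> t)).
[[Lee never] arrived]: functor arrived : ((e -> (e -> t)) -> ((t -> (t -> (e -> (e -> t)))) -> t)), argument [Lee never] : (e -> (e -> t)); result ((t -> (t -> (e -> (e -> t)))) -> t).
[[[Lee never] arrived] professor]: functor [[Lee never] arrived] : ((t -> (t -> (e -> (e -> t)))) -> t), argument professor : (t -> (t -> (e -> (e -> t)))); result t.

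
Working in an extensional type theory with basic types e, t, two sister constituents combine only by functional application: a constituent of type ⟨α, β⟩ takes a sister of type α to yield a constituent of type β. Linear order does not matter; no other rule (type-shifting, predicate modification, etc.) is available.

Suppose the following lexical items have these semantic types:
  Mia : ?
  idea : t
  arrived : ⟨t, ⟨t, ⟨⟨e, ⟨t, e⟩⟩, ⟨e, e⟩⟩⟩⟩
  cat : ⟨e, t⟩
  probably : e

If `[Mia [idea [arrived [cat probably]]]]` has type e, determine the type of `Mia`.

⟨⟨⟨e, ⟨t, e⟩⟩, ⟨e, e⟩⟩, e⟩

[Mia [idea [arrived [cat probably]]]] must have type e. The sister [idea [arrived [cat probably]]] has type ⟨⟨e, ⟨t, e⟩⟩, ⟨e, e⟩⟩; that is not a function onto e, so Mia must be the functor, of type ⟨⟨⟨e, ⟨t, e⟩⟩, ⟨e, e⟩⟩, e⟩.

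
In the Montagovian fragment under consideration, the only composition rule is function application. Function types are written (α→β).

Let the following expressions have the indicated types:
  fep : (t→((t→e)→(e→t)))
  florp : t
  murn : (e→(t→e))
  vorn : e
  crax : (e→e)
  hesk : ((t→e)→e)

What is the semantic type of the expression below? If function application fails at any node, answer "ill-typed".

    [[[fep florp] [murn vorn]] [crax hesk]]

[fep florp]: fep is (t→((t→e)→(e→t))), florp is t; result ((t→e)→(e→t)).
[murn vorn]: murn is (e→(t→e)), vorn is e; result (t→e).
[[fep florp] [murn vorn]]: [fep florp] is ((t→e)→(e→t)), [murn vorn] is (t→e); result (e→t).
At [crax hesk]: neither (e→e) nor ((t→e)→e) can take the other as argument; the node is ill-typed.

ill-typed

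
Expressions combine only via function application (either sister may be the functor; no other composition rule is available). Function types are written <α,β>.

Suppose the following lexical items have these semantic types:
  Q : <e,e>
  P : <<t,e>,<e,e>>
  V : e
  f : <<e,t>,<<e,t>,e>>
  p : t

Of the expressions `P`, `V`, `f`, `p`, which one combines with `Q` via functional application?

P : <<t,e>,<e,e>> — no; Q wants e, and P wants <t,e>.
V — combines: Q : <e,e> takes V : e as argument, giving e.
f : <<e,t>,<<e,t>,e>> — no; Q wants e, and f wants <e,t>.
p : t — no; Q wants e, and p wants nothing (atomic).

V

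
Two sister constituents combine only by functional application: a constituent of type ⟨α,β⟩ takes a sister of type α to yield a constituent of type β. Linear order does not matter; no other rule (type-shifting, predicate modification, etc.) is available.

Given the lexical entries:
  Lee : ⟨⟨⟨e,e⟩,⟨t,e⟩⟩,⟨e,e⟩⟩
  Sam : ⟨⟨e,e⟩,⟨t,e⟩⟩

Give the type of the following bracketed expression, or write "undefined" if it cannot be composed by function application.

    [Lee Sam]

⟨e,e⟩

[Lee Sam] — Lee of type ⟨⟨⟨e,e⟩,⟨t,e⟩⟩,⟨e,e⟩⟩ combines with Sam of type ⟨⟨e,e⟩,⟨t,e⟩⟩: type ⟨e,e⟩.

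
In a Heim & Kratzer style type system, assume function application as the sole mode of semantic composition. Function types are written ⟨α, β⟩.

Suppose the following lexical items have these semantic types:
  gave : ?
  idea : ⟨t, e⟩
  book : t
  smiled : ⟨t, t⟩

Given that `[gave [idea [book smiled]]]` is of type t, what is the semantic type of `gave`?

For [gave [idea [book smiled]]] to have type t with [idea [book smiled]] of type e, gave must be the function: gave : ⟨e, t⟩.

⟨e, t⟩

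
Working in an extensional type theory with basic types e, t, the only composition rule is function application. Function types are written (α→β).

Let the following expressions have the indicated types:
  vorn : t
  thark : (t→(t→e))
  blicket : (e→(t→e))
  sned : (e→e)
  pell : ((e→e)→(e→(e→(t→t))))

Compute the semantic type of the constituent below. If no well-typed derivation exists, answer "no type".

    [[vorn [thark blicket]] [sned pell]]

[thark blicket]: (t→(t→e)) with (e→(t→e)) — neither is a function whose domain matches the other; composition fails here.

no type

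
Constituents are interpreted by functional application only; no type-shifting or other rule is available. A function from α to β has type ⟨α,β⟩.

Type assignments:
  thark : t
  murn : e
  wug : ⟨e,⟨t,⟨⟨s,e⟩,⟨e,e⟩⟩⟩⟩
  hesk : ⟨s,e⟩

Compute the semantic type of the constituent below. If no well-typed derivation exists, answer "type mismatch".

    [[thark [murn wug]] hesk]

[murn wug]: functor wug : ⟨e,⟨t,⟨⟨s,e⟩,⟨e,e⟩⟩⟩⟩, argument murn : e; result ⟨t,⟨⟨s,e⟩,⟨e,e⟩⟩⟩.
[thark [murn wug]]: functor [murn wug] : ⟨t,⟨⟨s,e⟩,⟨e,e⟩⟩⟩, argument thark : t; result ⟨⟨s,e⟩,⟨e,e⟩⟩.
[[thark [murn wug]] hesk]: functor [thark [murn wug]] : ⟨⟨s,e⟩,⟨e,e⟩⟩, argument hesk : ⟨s,e⟩; result ⟨e,e⟩.

⟨e,e⟩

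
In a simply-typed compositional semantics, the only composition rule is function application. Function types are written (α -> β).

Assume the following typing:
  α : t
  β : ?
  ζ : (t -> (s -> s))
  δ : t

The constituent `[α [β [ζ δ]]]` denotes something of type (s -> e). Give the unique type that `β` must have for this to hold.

[α [β [ζ δ]]] is required to be (s -> e). α : t cannot yield (s -> e) as functor, so [β [ζ δ]] : (t -> (s -> e)).
[β [ζ δ]] is required to be (t -> (s -> e)). [ζ δ] : (s -> s) cannot yield (t -> (s -> e)) as functor, so β : ((s -> s) -> (t -> (s -> e))).

((s -> s) -> (t -> (s -> e)))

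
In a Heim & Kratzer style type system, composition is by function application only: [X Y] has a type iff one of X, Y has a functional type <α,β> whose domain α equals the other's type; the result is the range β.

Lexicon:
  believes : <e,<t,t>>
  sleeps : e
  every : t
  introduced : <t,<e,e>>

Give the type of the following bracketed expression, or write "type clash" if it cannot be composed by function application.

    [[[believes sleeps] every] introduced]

<e,e>

[believes sleeps]: <e,<t,t>> applied to e yields <t,t>.
[[believes sleeps] every]: <t,t> applied to t yields t.
[[[believes sleeps] every] introduced]: <t,<e,e>> applied to t yields <e,e>.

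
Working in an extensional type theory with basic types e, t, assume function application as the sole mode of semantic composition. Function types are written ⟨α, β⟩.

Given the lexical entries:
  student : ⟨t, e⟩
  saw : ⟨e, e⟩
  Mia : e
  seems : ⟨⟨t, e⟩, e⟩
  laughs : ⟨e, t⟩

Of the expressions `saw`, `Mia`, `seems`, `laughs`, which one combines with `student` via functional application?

saw : ⟨e, e⟩ — no; student wants t, and saw wants e.
Mia : e — no; student wants t, and Mia wants nothing (atomic).
seems — combines: seems : ⟨⟨t, e⟩, e⟩ takes student : ⟨t, e⟩ as argument, giving e.
laughs : ⟨e, t⟩ — no; student wants t, and laughs wants e.

seems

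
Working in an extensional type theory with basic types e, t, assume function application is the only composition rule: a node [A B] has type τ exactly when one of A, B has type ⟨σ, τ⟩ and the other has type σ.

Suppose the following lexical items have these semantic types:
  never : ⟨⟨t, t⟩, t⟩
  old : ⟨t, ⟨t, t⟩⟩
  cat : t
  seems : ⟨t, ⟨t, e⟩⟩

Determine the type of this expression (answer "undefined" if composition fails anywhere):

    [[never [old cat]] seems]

⟨t, e⟩

[old cat]: functor old : ⟨t, ⟨t, t⟩⟩, argument cat : t; result ⟨t, t⟩.
[never [old cat]]: functor never : ⟨⟨t, t⟩, t⟩, argument [old cat] : ⟨t, t⟩; result t.
[[never [old cat]] seems]: functor seems : ⟨t, ⟨t, e⟩⟩, argument [never [old cat]] : t; result ⟨t, e⟩.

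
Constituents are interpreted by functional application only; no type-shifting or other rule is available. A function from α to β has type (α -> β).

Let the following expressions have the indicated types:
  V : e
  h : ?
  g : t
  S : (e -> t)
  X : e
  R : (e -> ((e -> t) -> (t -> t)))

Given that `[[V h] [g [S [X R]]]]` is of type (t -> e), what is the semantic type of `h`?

(e -> (t -> (t -> e)))

[[V h] [g [S [X R]]]] is required to be (t -> e). [g [S [X R]]] : t cannot yield (t -> e) as functor, so [V h] : (t -> (t -> e)).
[V h] is required to be (t -> (t -> e)). V : e cannot yield (t -> (t -> e)) as functor, so h : (e -> (t -> (t -> e))).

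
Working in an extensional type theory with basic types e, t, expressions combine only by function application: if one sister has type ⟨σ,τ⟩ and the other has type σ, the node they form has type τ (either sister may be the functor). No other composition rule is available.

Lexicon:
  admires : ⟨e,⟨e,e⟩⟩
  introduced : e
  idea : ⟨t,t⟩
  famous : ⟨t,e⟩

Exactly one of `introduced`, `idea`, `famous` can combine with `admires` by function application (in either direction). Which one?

introduced

introduced — combines: admires : ⟨e,⟨e,e⟩⟩ takes introduced : e as argument, giving ⟨e,e⟩.
idea : ⟨t,t⟩ — does not combine with admires.
famous : ⟨t,e⟩ — does not combine with admires.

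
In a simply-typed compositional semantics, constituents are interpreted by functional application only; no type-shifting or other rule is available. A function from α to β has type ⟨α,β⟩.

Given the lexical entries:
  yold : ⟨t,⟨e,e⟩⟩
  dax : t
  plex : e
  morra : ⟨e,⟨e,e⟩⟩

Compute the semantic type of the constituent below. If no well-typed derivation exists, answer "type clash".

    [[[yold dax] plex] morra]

⟨e,e⟩

[yold dax]: ⟨t,⟨e,e⟩⟩ applied to t yields ⟨e,e⟩.
[[yold dax] plex]: ⟨e,e⟩ applied to e yields e.
[[[yold dax] plex] morra]: ⟨e,⟨e,e⟩⟩ applied to e yields ⟨e,e⟩.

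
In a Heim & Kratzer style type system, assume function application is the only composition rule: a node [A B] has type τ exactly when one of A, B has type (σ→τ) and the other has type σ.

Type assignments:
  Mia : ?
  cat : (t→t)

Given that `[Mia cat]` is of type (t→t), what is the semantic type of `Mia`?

For [Mia cat] to have type (t→t) with cat of type (t→t), Mia must be the function: Mia : ((t→t)→(t→t)).

((t→t)→(t→t))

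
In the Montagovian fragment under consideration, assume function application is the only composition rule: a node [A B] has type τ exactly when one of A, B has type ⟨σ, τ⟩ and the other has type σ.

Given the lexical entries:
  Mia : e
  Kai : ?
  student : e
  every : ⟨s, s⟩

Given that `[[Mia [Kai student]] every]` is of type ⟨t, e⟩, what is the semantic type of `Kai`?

[[Mia [Kai student]] every] is required to be ⟨t, e⟩. every : ⟨s, s⟩ cannot yield ⟨t, e⟩ as functor, so [Mia [Kai student]] : ⟨⟨s, s⟩, ⟨t, e⟩⟩.
[Mia [Kai student]] is required to be ⟨⟨s, s⟩, ⟨t, e⟩⟩. Mia : e cannot yield ⟨⟨s, s⟩, ⟨t, e⟩⟩ as functor, so [Kai student] : ⟨e, ⟨⟨s, s⟩, ⟨t, e⟩⟩⟩.
[Kai student] is required to be ⟨e, ⟨⟨s, s⟩, ⟨t, e⟩⟩⟩. student : e cannot yield ⟨e, ⟨⟨s, s⟩, ⟨t, e⟩⟩⟩ as functor, so Kai : ⟨e, ⟨e, ⟨⟨s, s⟩, ⟨t, e⟩⟩⟩⟩.

⟨e, ⟨e, ⟨⟨s, s⟩, ⟨t, e⟩⟩⟩⟩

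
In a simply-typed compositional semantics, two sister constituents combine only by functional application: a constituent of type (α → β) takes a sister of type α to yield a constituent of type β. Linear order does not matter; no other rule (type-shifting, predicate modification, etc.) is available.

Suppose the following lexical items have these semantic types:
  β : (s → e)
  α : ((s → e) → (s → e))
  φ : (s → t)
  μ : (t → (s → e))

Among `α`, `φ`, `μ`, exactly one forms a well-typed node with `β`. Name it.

α — combines: α : ((s → e) → (s → e)) takes β : (s → e) as argument, giving (s → e).
φ : (s → t) — β needs s; φ needs s; neither fits.
μ : (t → (s → e)) — β needs s; μ needs t; neither fits.

α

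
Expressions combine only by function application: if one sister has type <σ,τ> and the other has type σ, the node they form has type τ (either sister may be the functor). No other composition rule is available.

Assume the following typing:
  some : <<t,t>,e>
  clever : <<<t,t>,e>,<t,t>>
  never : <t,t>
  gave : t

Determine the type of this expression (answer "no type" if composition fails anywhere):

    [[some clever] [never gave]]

[some clever] — clever of type <<<t,t>,e>,<t,t>> combines with some of type <<t,t>,e>: type <t,t>.
[never gave] — never of type <t,t> combines with gave of type t: type t.
[[some clever] [never gave]] — [some clever] of type <t,t> combines with [never gave] of type t: type t.

t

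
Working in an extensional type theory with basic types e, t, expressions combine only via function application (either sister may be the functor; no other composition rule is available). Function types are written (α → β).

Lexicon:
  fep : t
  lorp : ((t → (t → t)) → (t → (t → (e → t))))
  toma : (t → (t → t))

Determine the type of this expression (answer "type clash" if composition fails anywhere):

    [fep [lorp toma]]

(t → (e → t))

[lorp toma]: ((t → (t → t)) → (t → (t → (e → t)))) applied to (t → (t → t)) yields (t → (t → (e → t))).
[fep [lorp toma]]: (t → (t → (e → t))) applied to t yields (t → (e → t)).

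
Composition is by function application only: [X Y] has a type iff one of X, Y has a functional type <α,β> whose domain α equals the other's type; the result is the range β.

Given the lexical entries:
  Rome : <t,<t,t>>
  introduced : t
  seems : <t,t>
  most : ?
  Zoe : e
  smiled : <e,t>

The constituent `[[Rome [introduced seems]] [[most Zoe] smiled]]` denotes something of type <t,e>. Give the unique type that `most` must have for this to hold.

<e,<<e,t>,<<t,t>,<t,e>>>>

For [[Rome [introduced seems]] [[most Zoe] smiled]] to have type <t,e> with [Rome [introduced seems]] of type <t,t>, [[most Zoe] smiled] must be the function: [[most Zoe] smiled] : <<t,t>,<t,e>>.
For [[most Zoe] smiled] to have type <<t,t>,<t,e>> with smiled of type <e,t>, [most Zoe] must be the function: [most Zoe] : <<e,t>,<<t,t>,<t,e>>>.
For [most Zoe] to have type <<e,t>,<<t,t>,<t,e>>> with Zoe of type e, most must be the function: most : <e,<<e,t>,<<t,t>,<t,e>>>>.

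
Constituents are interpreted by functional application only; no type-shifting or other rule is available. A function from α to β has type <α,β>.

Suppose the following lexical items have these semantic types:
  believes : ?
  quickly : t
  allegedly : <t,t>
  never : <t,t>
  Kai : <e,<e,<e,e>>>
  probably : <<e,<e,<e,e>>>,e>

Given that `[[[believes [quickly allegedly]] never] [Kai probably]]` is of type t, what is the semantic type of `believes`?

[[[believes [quickly allegedly]] never] [Kai probably]] must have type t. The sister [Kai probably] has type e; that is not a function onto t, so [[believes [quickly allegedly]] never] must be the functor, of type <e,t>.
[[believes [quickly allegedly]] never] must have type <e,t>. The sister never has type <t,t>; that is not a function onto <e,t>, so [believes [quickly allegedly]] must be the functor, of type <<t,t>,<e,t>>.
[believes [quickly allegedly]] must have type <<t,t>,<e,t>>. The sister [quickly allegedly] has type t; that is not a function onto <<t,t>,<e,t>>, so believes must be the functor, of type <t,<<t,t>,<e,t>>>.

<t,<<t,t>,<e,t>>>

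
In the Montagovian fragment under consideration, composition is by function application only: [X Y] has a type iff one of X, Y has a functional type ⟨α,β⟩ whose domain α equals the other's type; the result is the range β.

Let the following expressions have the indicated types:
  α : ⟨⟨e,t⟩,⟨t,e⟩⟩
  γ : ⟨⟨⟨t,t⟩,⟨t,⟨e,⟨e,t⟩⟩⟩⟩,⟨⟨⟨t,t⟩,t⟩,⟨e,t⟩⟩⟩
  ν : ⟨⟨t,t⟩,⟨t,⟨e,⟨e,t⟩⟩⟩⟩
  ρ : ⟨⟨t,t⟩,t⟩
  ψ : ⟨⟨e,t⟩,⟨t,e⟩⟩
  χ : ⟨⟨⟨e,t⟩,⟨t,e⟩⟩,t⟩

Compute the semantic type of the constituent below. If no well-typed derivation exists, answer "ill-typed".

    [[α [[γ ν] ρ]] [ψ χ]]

At [γ ν], γ : ⟨⟨⟨t,t⟩,⟨t,⟨e,⟨e,t⟩⟩⟩⟩,⟨⟨⟨t,t⟩,t⟩,⟨e,t⟩⟩⟩ takes ν : ⟨⟨t,t⟩,⟨t,⟨e,⟨e,t⟩⟩⟩⟩, giving ⟨⟨⟨t,t⟩,t⟩,⟨e,t⟩⟩.
At [[γ ν] ρ], [γ ν] : ⟨⟨⟨t,t⟩,t⟩,⟨e,t⟩⟩ takes ρ : ⟨⟨t,t⟩,t⟩, giving ⟨e,t⟩.
At [α [[γ ν] ρ]], α : ⟨⟨e,t⟩,⟨t,e⟩⟩ takes [[γ ν] ρ] : ⟨e,t⟩, giving ⟨t,e⟩.
At [ψ χ], χ : ⟨⟨⟨e,t⟩,⟨t,e⟩⟩,t⟩ takes ψ : ⟨⟨e,t⟩,⟨t,e⟩⟩, giving t.
At [[α [[γ ν] ρ]] [ψ χ]], [α [[γ ν] ρ]] : ⟨t,e⟩ takes [ψ χ] : t, giving e.

e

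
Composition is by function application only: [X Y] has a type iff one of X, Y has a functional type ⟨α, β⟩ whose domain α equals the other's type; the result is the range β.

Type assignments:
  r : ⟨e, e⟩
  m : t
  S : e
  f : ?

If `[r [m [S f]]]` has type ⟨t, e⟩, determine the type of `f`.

⟨e, ⟨t, ⟨⟨e, e⟩, ⟨t, e⟩⟩⟩⟩

[r [m [S f]]] is required to be ⟨t, e⟩. r : ⟨e, e⟩ cannot yield ⟨t, e⟩ as functor, so [m [S f]] : ⟨⟨e, e⟩, ⟨t, e⟩⟩.
[m [S f]] is required to be ⟨⟨e, e⟩, ⟨t, e⟩⟩. m : t cannot yield ⟨⟨e, e⟩, ⟨t, e⟩⟩ as functor, so [S f] : ⟨t, ⟨⟨e, e⟩, ⟨t, e⟩⟩⟩.
[S f] is required to be ⟨t, ⟨⟨e, e⟩, ⟨t, e⟩⟩⟩. S : e cannot yield ⟨t, ⟨⟨e, e⟩, ⟨t, e⟩⟩⟩ as functor, so f : ⟨e, ⟨t, ⟨⟨e, e⟩, ⟨t, e⟩⟩⟩⟩.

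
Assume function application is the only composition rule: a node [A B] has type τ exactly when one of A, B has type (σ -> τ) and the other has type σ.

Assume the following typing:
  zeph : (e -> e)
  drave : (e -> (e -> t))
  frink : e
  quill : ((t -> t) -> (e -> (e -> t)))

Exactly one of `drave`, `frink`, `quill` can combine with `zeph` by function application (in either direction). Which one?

frink

drave : (e -> (e -> t)) — zeph needs e; drave needs e; neither fits.
frink — combines: zeph : (e -> e) takes frink : e as argument, giving e.
quill : ((t -> t) -> (e -> (e -> t))) — zeph needs e; quill needs (t -> t); neither fits.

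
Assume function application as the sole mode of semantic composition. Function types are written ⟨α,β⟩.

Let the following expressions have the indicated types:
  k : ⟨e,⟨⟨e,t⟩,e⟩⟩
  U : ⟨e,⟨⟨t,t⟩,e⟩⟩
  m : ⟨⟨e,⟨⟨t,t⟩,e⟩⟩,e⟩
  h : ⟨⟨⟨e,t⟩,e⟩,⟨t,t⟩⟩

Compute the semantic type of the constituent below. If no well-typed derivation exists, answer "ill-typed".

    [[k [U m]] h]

⟨t,t⟩

At [U m], m : ⟨⟨e,⟨⟨t,t⟩,e⟩⟩,e⟩ takes U : ⟨e,⟨⟨t,t⟩,e⟩⟩, giving e.
At [k [U m]], k : ⟨e,⟨⟨e,t⟩,e⟩⟩ takes [U m] : e, giving ⟨⟨e,t⟩,e⟩.
At [[k [U m]] h], h : ⟨⟨⟨e,t⟩,e⟩,⟨t,t⟩⟩ takes [k [U m]] : ⟨⟨e,t⟩,e⟩, giving ⟨t,t⟩.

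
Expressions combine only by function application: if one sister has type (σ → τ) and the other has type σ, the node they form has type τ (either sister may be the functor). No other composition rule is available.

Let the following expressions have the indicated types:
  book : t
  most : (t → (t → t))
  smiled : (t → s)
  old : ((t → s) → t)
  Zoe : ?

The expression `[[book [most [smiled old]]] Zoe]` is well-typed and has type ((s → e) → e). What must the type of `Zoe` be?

[[book [most [smiled old]]] Zoe] must have type ((s → e) → e). The sister [book [most [smiled old]]] has type t; that is not a function onto ((s → e) → e), so Zoe must be the functor, of type (t → ((s → e) → e)).

(t → ((s → e) → e))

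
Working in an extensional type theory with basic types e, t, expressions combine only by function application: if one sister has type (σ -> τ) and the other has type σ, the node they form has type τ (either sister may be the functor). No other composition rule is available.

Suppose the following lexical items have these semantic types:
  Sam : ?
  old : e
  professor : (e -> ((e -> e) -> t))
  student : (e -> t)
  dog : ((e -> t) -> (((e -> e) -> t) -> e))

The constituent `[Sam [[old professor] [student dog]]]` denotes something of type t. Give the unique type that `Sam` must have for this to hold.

(e -> t)

[Sam [[old professor] [student dog]]] is required to be t. [[old professor] [student dog]] : e cannot yield t as functor, so Sam : (e -> t).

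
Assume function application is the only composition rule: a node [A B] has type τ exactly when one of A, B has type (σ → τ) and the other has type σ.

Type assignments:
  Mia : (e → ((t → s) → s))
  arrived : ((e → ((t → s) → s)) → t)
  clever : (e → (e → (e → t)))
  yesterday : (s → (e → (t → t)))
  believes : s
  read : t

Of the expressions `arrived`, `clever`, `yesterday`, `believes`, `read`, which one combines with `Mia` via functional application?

arrived

arrived — combines: arrived : ((e → ((t → s) → s)) → t) takes Mia : (e → ((t → s) → s)) as argument, giving t.
clever : (e → (e → (e → t))) — Mia needs e; clever needs e; neither fits.
yesterday : (s → (e → (t → t))) — Mia needs e; yesterday needs s; neither fits.
believes : s — Mia needs e; believes needs nothing (atomic); neither fits.
read : t — Mia needs e; read needs nothing (atomic); neither fits.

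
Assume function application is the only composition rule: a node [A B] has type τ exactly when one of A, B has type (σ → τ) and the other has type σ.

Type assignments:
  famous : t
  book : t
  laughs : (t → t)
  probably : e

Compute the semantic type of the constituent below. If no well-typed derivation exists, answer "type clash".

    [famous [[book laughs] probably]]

type clash

[book laughs]: laughs is (t → t), book is t; result t.
[[book laughs] probably]: t with e — neither is a function whose domain matches the other; composition fails here.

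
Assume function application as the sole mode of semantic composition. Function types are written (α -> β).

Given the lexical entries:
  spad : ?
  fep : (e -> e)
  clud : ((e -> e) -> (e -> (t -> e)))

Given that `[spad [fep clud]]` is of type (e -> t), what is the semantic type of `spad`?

[spad [fep clud]] is required to be (e -> t). [fep clud] : (e -> (t -> e)) cannot yield (e -> t) as functor, so spad : ((e -> (t -> e)) -> (e -> t)).

((e -> (t -> e)) -> (e -> t))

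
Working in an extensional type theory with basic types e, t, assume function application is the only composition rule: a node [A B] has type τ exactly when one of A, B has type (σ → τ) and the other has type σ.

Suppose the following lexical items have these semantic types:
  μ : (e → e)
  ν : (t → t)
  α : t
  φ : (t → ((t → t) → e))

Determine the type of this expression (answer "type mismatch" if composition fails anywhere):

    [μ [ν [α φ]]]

e

At [α φ], φ : (t → ((t → t) → e)) takes α : t, giving ((t → t) → e).
At [ν [α φ]], [α φ] : ((t → t) → e) takes ν : (t → t), giving e.
At [μ [ν [α φ]]], μ : (e → e) takes [ν [α φ]] : e, giving e.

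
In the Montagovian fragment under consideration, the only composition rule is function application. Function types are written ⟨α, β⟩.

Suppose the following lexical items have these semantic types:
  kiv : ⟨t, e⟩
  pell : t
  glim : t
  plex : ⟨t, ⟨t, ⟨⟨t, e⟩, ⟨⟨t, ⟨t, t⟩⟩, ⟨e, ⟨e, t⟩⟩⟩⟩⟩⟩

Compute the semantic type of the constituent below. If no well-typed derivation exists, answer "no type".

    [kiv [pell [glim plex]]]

At [glim plex], plex : ⟨t, ⟨t, ⟨⟨t, e⟩, ⟨⟨t, ⟨t, t⟩⟩, ⟨e, ⟨e, t⟩⟩⟩⟩⟩⟩ takes glim : t, giving ⟨t, ⟨⟨t, e⟩, ⟨⟨t, ⟨t, t⟩⟩, ⟨e, ⟨e, t⟩⟩⟩⟩⟩.
At [pell [glim plex]], [glim plex] : ⟨t, ⟨⟨t, e⟩, ⟨⟨t, ⟨t, t⟩⟩, ⟨e, ⟨e, t⟩⟩⟩⟩⟩ takes pell : t, giving ⟨⟨t, e⟩, ⟨⟨t, ⟨t, t⟩⟩, ⟨e, ⟨e, t⟩⟩⟩⟩.
At [kiv [pell [glim plex]]], [pell [glim plex]] : ⟨⟨t, e⟩, ⟨⟨t, ⟨t, t⟩⟩, ⟨e, ⟨e, t⟩⟩⟩⟩ takes kiv : ⟨t, e⟩, giving ⟨⟨t, ⟨t, t⟩⟩, ⟨e, ⟨e, t⟩⟩⟩.

⟨⟨t, ⟨t, t⟩⟩, ⟨e, ⟨e, t⟩⟩⟩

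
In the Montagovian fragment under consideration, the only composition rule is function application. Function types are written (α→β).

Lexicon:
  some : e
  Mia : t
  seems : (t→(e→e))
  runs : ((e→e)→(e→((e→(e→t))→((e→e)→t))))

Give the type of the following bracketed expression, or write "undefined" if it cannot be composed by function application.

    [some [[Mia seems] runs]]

At [Mia seems], seems : (t→(e→e)) takes Mia : t, giving (e→e).
At [[Mia seems] runs], runs : ((e→e)→(e→((e→(e→t))→((e→e)→t)))) takes [Mia seems] : (e→e), giving (e→((e→(e→t))→((e→e)→t))).
At [some [[Mia seems] runs]], [[Mia seems] runs] : (e→((e→(e→t))→((e→e)→t))) takes some : e, giving ((e→(e→t))→((e→e)→t)).

((e→(e→t))→((e→e)→t))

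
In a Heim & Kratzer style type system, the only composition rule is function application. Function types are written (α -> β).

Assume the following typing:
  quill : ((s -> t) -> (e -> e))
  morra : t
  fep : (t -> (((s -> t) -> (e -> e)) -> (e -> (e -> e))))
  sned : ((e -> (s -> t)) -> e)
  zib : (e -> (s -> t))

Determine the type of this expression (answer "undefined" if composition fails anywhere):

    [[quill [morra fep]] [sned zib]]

(e -> e)

At [morra fep], fep : (t -> (((s -> t) -> (e -> e)) -> (e -> (e -> e)))) takes morra : t, giving (((s -> t) -> (e -> e)) -> (e -> (e -> e))).
At [quill [morra fep]], [morra fep] : (((s -> t) -> (e -> e)) -> (e -> (e -> e))) takes quill : ((s -> t) -> (e -> e)), giving (e -> (e -> e)).
At [sned zib], sned : ((e -> (s -> t)) -> e) takes zib : (e -> (s -> t)), giving e.
At [[quill [morra fep]] [sned zib]], [quill [morra fep]] : (e -> (e -> e)) takes [sned zib] : e, giving (e -> e).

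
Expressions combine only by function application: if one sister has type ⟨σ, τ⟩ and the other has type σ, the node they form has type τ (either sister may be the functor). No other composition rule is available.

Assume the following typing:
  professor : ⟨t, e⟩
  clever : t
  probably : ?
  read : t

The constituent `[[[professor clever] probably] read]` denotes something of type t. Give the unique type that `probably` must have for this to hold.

At [[[professor clever] probably] read] (required: t): read is t, which is not a function with range t; hence [[professor clever] probably] is the functor — type ⟨t, t⟩.
At [[professor clever] probably] (required: ⟨t, t⟩): [professor clever] is e, which is not a function with range ⟨t, t⟩; hence probably is the functor — type ⟨e, ⟨t, t⟩⟩.

⟨e, ⟨t, t⟩⟩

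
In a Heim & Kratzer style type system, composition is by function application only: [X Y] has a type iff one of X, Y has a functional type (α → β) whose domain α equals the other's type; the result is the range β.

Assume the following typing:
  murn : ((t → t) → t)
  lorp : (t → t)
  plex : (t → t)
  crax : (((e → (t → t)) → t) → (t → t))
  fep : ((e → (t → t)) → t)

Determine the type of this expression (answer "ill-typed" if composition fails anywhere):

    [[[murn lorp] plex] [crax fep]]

t

[murn lorp]: ((t → t) → t) applied to (t → t) yields t.
[[murn lorp] plex]: (t → t) applied to t yields t.
[crax fep]: (((e → (t → t)) → t) → (t → t)) applied to ((e → (t → t)) → t) yields (t → t).
[[[murn lorp] plex] [crax fep]]: (t → t) applied to t yields t.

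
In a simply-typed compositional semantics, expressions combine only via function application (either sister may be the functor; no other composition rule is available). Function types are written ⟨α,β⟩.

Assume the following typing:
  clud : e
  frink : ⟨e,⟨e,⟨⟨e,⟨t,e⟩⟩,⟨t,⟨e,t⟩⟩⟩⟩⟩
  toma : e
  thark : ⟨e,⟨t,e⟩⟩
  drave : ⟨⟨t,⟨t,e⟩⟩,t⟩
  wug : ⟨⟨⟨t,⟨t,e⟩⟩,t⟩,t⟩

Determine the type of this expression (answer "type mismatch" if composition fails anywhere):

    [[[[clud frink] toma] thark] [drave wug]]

⟨e,t⟩

[clud frink]: functor frink : ⟨e,⟨e,⟨⟨e,⟨t,e⟩⟩,⟨t,⟨e,t⟩⟩⟩⟩⟩, argument clud : e; result ⟨e,⟨⟨e,⟨t,e⟩⟩,⟨t,⟨e,t⟩⟩⟩⟩.
[[clud frink] toma]: functor [clud frink] : ⟨e,⟨⟨e,⟨t,e⟩⟩,⟨t,⟨e,t⟩⟩⟩⟩, argument toma : e; result ⟨⟨e,⟨t,e⟩⟩,⟨t,⟨e,t⟩⟩⟩.
[[[clud frink] toma] thark]: functor [[clud frink] toma] : ⟨⟨e,⟨t,e⟩⟩,⟨t,⟨e,t⟩⟩⟩, argument thark : ⟨e,⟨t,e⟩⟩; result ⟨t,⟨e,t⟩⟩.
[drave wug]: functor wug : ⟨⟨⟨t,⟨t,e⟩⟩,t⟩,t⟩, argument drave : ⟨⟨t,⟨t,e⟩⟩,t⟩; result t.
[[[[clud frink] toma] thark] [drave wug]]: functor [[[clud frink] toma] thark] : ⟨t,⟨e,t⟩⟩, argument [drave wug] : t; result ⟨e,t⟩.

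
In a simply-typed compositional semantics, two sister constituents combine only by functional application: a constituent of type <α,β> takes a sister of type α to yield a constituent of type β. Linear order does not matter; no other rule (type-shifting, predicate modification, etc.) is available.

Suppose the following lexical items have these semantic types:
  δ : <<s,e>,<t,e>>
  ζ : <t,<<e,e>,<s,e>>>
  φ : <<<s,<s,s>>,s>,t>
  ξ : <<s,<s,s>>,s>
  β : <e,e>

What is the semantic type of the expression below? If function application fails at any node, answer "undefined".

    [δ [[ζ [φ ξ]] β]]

<t,e>

[φ ξ]: functor φ : <<<s,<s,s>>,s>,t>, argument ξ : <<s,<s,s>>,s>; result t.
[ζ [φ ξ]]: functor ζ : <t,<<e,e>,<s,e>>>, argument [φ ξ] : t; result <<e,e>,<s,e>>.
[[ζ [φ ξ]] β]: functor [ζ [φ ξ]] : <<e,e>,<s,e>>, argument β : <e,e>; result <s,e>.
[δ [[ζ [φ ξ]] β]]: functor δ : <<s,e>,<t,e>>, argument [[ζ [φ ξ]] β] : <s,e>; result <t,e>.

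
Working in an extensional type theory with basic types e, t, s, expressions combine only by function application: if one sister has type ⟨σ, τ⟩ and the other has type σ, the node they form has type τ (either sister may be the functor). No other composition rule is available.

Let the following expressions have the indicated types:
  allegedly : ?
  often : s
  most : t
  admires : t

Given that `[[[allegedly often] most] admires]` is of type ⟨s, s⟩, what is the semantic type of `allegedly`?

For [[[allegedly often] most] admires] to have type ⟨s, s⟩ with admires of type t, [[allegedly often] most] must be the function: [[allegedly often] most] : ⟨t, ⟨s, s⟩⟩.
For [[allegedly often] most] to have type ⟨t, ⟨s, s⟩⟩ with most of type t, [allegedly often] must be the function: [allegedly often] : ⟨t, ⟨t, ⟨s, s⟩⟩⟩.
For [allegedly often] to have type ⟨t, ⟨t, ⟨s, s⟩⟩⟩ with often of type s, allegedly must be the function: allegedly : ⟨s, ⟨t, ⟨t, ⟨s, s⟩⟩⟩⟩.

⟨s, ⟨t, ⟨t, ⟨s, s⟩⟩⟩⟩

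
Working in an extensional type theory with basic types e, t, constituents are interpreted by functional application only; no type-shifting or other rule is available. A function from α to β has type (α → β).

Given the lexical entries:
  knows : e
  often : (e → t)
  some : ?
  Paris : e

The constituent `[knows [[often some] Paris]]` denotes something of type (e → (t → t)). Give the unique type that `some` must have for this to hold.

((e → t) → (e → (e → (e → (t → t)))))

[knows [[often some] Paris]] is required to be (e → (t → t)). knows : e cannot yield (e → (t → t)) as functor, so [[often some] Paris] : (e → (e → (t → t))).
[[often some] Paris] is required to be (e → (e → (t → t))). Paris : e cannot yield (e → (e → (t → t))) as functor, so [often some] : (e → (e → (e → (t → t)))).
[often some] is required to be (e → (e → (e → (t → t)))). often : (e → t) cannot yield (e → (e → (e → (t → t)))) as functor, so some : ((e → t) → (e → (e → (e → (t → t))))).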